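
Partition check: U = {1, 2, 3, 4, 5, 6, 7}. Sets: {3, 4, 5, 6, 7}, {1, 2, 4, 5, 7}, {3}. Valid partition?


A partition requires: (1) non-empty parts, (2) pairwise disjoint, (3) union = U
Parts: {3, 4, 5, 6, 7}, {1, 2, 4, 5, 7}, {3}
Union of parts: {1, 2, 3, 4, 5, 6, 7}
U = {1, 2, 3, 4, 5, 6, 7}
All non-empty? True
Pairwise disjoint? False
Covers U? True

No, not a valid partition


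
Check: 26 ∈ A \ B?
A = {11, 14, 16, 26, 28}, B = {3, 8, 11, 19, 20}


A = {11, 14, 16, 26, 28}, B = {3, 8, 11, 19, 20}
A \ B = elements in A but not in B
A \ B = {14, 16, 26, 28}
Checking if 26 ∈ A \ B
26 is in A \ B → True

26 ∈ A \ B


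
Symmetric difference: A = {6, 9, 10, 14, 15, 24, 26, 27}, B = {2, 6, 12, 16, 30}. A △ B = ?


A △ B = (A \ B) ∪ (B \ A) = elements in exactly one of A or B
A \ B = {9, 10, 14, 15, 24, 26, 27}
B \ A = {2, 12, 16, 30}
A △ B = {2, 9, 10, 12, 14, 15, 16, 24, 26, 27, 30}

A △ B = {2, 9, 10, 12, 14, 15, 16, 24, 26, 27, 30}


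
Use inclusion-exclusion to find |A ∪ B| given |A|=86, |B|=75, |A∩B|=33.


|A ∪ B| = |A| + |B| - |A ∩ B|
= 86 + 75 - 33
= 128

|A ∪ B| = 128


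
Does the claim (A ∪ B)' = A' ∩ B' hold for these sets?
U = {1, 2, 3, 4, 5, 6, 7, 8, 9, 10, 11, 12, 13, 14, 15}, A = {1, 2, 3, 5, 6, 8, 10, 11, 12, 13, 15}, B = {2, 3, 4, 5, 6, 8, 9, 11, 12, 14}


LHS: A ∪ B = {1, 2, 3, 4, 5, 6, 8, 9, 10, 11, 12, 13, 14, 15}
(A ∪ B)' = U \ (A ∪ B) = {7}
A' = {4, 7, 9, 14}, B' = {1, 7, 10, 13, 15}
Claimed RHS: A' ∩ B' = {7}
Identity is VALID: LHS = RHS = {7} ✓

Identity is valid. (A ∪ B)' = A' ∩ B' = {7}


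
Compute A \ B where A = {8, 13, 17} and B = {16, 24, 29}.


A \ B = elements in A but not in B
A = {8, 13, 17}
B = {16, 24, 29}
Remove from A any elements in B
A \ B = {8, 13, 17}

A \ B = {8, 13, 17}


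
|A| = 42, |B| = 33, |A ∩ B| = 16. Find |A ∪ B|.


|A ∪ B| = |A| + |B| - |A ∩ B|
= 42 + 33 - 16
= 59

|A ∪ B| = 59


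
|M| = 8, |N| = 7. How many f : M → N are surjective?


n = |M| = 8, k = |N| = 7. Surjections via inclusion-exclusion:
S(n,k) = Σ(-1)^i × C(k,i) × (k-i)^n, i=0 to k
i=0: (-1)^0×C(7,0)×7^8 = 5764801
i=1: (-1)^1×C(7,1)×6^8 = -11757312
i=2: (-1)^2×C(7,2)×5^8 = 8203125
i=3: (-1)^3×C(7,3)×4^8 = -2293760
i=4: (-1)^4×C(7,4)×3^8 = 229635
i=5: (-1)^5×C(7,5)×2^8 = -5376
i=6: (-1)^6×C(7,6)×1^8 = 7
i=7: (-1)^7×C(7,7)×0^8 = 0
Total = 141120

Number of surjections = 141120


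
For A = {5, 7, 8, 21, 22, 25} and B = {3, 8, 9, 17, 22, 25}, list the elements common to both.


A ∩ B = elements in both A and B
A = {5, 7, 8, 21, 22, 25}
B = {3, 8, 9, 17, 22, 25}
A ∩ B = {8, 22, 25}

A ∩ B = {8, 22, 25}


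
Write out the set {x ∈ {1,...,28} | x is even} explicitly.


Checking each candidate:
Condition: even numbers in {1,...,28}
Result = {2, 4, 6, 8, 10, 12, 14, 16, 18, 20, 22, 24, 26, 28}

{2, 4, 6, 8, 10, 12, 14, 16, 18, 20, 22, 24, 26, 28}


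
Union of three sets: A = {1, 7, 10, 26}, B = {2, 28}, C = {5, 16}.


A ∪ B = {1, 2, 7, 10, 26, 28}
(A ∪ B) ∪ C = {1, 2, 5, 7, 10, 16, 26, 28}

A ∪ B ∪ C = {1, 2, 5, 7, 10, 16, 26, 28}


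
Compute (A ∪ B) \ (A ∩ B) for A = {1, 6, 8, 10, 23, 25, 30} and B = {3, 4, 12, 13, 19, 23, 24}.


A △ B = (A \ B) ∪ (B \ A) = elements in exactly one of A or B
A \ B = {1, 6, 8, 10, 25, 30}
B \ A = {3, 4, 12, 13, 19, 24}
A △ B = {1, 3, 4, 6, 8, 10, 12, 13, 19, 24, 25, 30}

A △ B = {1, 3, 4, 6, 8, 10, 12, 13, 19, 24, 25, 30}


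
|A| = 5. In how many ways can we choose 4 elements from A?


C(n,k) = n! / (k!(n-k)!)
C(5,4) = 5! / (4!1!)
= 5

C(5,4) = 5


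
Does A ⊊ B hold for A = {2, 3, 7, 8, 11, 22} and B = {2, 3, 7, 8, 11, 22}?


A ⊂ B requires: A ⊆ B AND A ≠ B.
A ⊆ B? Yes
A = B? Yes
A = B, so A is not a PROPER subset.

No, A is not a proper subset of B


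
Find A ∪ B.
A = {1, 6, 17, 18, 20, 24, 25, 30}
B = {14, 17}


A ∪ B = all elements in A or B (or both)
A = {1, 6, 17, 18, 20, 24, 25, 30}
B = {14, 17}
A ∪ B = {1, 6, 14, 17, 18, 20, 24, 25, 30}

A ∪ B = {1, 6, 14, 17, 18, 20, 24, 25, 30}


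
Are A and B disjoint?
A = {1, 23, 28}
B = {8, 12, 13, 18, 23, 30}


Disjoint means A ∩ B = ∅.
A ∩ B = {23}
A ∩ B ≠ ∅, so A and B are NOT disjoint.

No, A and B are not disjoint (A ∩ B = {23})


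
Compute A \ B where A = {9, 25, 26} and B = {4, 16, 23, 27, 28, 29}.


A \ B = elements in A but not in B
A = {9, 25, 26}
B = {4, 16, 23, 27, 28, 29}
Remove from A any elements in B
A \ B = {9, 25, 26}

A \ B = {9, 25, 26}


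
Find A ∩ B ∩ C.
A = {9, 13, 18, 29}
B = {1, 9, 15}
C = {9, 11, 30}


A ∩ B = {9}
(A ∩ B) ∩ C = {9}

A ∩ B ∩ C = {9}


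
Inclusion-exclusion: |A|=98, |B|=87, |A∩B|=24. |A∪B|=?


|A ∪ B| = |A| + |B| - |A ∩ B|
= 98 + 87 - 24
= 161

|A ∪ B| = 161


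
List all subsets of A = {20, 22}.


|A| = 2, so |P(A)| = 2^2 = 4
Enumerate subsets by cardinality (0 to 2):
∅, {20}, {22}, {20, 22}

P(A) has 4 subsets: ∅, {20}, {22}, {20, 22}


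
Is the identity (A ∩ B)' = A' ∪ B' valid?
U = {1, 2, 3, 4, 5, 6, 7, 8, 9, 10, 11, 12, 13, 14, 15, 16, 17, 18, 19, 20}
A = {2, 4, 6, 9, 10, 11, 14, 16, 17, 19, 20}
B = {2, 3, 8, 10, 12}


LHS: A ∩ B = {2, 10}
(A ∩ B)' = U \ (A ∩ B) = {1, 3, 4, 5, 6, 7, 8, 9, 11, 12, 13, 14, 15, 16, 17, 18, 19, 20}
A' = {1, 3, 5, 7, 8, 12, 13, 15, 18}, B' = {1, 4, 5, 6, 7, 9, 11, 13, 14, 15, 16, 17, 18, 19, 20}
Claimed RHS: A' ∪ B' = {1, 3, 4, 5, 6, 7, 8, 9, 11, 12, 13, 14, 15, 16, 17, 18, 19, 20}
Identity is VALID: LHS = RHS = {1, 3, 4, 5, 6, 7, 8, 9, 11, 12, 13, 14, 15, 16, 17, 18, 19, 20} ✓

Identity is valid. (A ∩ B)' = A' ∪ B' = {1, 3, 4, 5, 6, 7, 8, 9, 11, 12, 13, 14, 15, 16, 17, 18, 19, 20}


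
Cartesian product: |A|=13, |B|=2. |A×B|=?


|A × B| = |A| × |B|
= 13 × 2
= 26

|A × B| = 26


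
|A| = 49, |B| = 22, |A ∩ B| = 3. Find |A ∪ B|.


|A ∪ B| = |A| + |B| - |A ∩ B|
= 49 + 22 - 3
= 68

|A ∪ B| = 68


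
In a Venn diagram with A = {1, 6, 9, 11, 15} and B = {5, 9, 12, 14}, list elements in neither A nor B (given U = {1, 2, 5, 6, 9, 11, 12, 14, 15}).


A = {1, 6, 9, 11, 15}
B = {5, 9, 12, 14}
Region: in neither A nor B (given U = {1, 2, 5, 6, 9, 11, 12, 14, 15})
Elements: {2}

Elements in neither A nor B (given U = {1, 2, 5, 6, 9, 11, 12, 14, 15}): {2}


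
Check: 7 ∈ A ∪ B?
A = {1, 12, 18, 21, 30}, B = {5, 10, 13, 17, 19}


A = {1, 12, 18, 21, 30}, B = {5, 10, 13, 17, 19}
A ∪ B = all elements in A or B
A ∪ B = {1, 5, 10, 12, 13, 17, 18, 19, 21, 30}
Checking if 7 ∈ A ∪ B
7 is not in A ∪ B → False

7 ∉ A ∪ B


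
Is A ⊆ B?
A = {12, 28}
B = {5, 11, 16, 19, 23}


A ⊆ B means every element of A is in B.
Elements in A not in B: {12, 28}
So A ⊄ B.

No, A ⊄ B


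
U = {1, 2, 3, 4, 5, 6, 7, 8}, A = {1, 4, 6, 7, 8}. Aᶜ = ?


Aᶜ = U \ A = elements in U but not in A
U = {1, 2, 3, 4, 5, 6, 7, 8}
A = {1, 4, 6, 7, 8}
Aᶜ = {2, 3, 5}

Aᶜ = {2, 3, 5}


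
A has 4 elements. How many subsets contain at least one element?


Total subsets = 2^n = 2^4 = 16
Non-empty subsets exclude the empty set: 2^n - 1
= 16 - 1
= 15

Number of non-empty subsets = 15


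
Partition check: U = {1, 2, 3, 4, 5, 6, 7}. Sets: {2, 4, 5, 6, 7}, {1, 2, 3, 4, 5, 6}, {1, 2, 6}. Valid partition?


A partition requires: (1) non-empty parts, (2) pairwise disjoint, (3) union = U
Parts: {2, 4, 5, 6, 7}, {1, 2, 3, 4, 5, 6}, {1, 2, 6}
Union of parts: {1, 2, 3, 4, 5, 6, 7}
U = {1, 2, 3, 4, 5, 6, 7}
All non-empty? True
Pairwise disjoint? False
Covers U? True

No, not a valid partition


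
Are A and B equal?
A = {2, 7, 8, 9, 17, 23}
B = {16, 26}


Two sets are equal iff they have exactly the same elements.
A = {2, 7, 8, 9, 17, 23}
B = {16, 26}
Differences: {2, 7, 8, 9, 16, 17, 23, 26}
A ≠ B

No, A ≠ B


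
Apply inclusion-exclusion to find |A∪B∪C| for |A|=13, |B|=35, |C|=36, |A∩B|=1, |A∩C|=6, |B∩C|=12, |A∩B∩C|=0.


|A∪B∪C| = |A|+|B|+|C| - |A∩B|-|A∩C|-|B∩C| + |A∩B∩C|
= 13+35+36 - 1-6-12 + 0
= 84 - 19 + 0
= 65

|A ∪ B ∪ C| = 65


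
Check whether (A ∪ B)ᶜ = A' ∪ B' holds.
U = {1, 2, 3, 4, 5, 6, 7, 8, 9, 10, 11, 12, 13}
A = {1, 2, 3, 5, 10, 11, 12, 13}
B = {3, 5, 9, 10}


LHS: A ∪ B = {1, 2, 3, 5, 9, 10, 11, 12, 13}
(A ∪ B)' = U \ (A ∪ B) = {4, 6, 7, 8}
A' = {4, 6, 7, 8, 9}, B' = {1, 2, 4, 6, 7, 8, 11, 12, 13}
Claimed RHS: A' ∪ B' = {1, 2, 4, 6, 7, 8, 9, 11, 12, 13}
Identity is INVALID: LHS = {4, 6, 7, 8} but the RHS claimed here equals {1, 2, 4, 6, 7, 8, 9, 11, 12, 13}. The correct form is (A ∪ B)' = A' ∩ B'.

Identity is invalid: (A ∪ B)' = {4, 6, 7, 8} but A' ∪ B' = {1, 2, 4, 6, 7, 8, 9, 11, 12, 13}. The correct De Morgan law is (A ∪ B)' = A' ∩ B'.


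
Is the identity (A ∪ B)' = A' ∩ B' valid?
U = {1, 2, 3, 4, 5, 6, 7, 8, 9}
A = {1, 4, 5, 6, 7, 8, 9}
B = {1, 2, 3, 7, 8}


LHS: A ∪ B = {1, 2, 3, 4, 5, 6, 7, 8, 9}
(A ∪ B)' = U \ (A ∪ B) = ∅
A' = {2, 3}, B' = {4, 5, 6, 9}
Claimed RHS: A' ∩ B' = ∅
Identity is VALID: LHS = RHS = ∅ ✓

Identity is valid. (A ∪ B)' = A' ∩ B' = ∅


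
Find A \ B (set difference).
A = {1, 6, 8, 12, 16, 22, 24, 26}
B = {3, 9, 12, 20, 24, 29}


A \ B = elements in A but not in B
A = {1, 6, 8, 12, 16, 22, 24, 26}
B = {3, 9, 12, 20, 24, 29}
Remove from A any elements in B
A \ B = {1, 6, 8, 16, 22, 26}

A \ B = {1, 6, 8, 16, 22, 26}


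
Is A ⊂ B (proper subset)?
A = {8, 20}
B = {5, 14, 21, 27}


A ⊂ B requires: A ⊆ B AND A ≠ B.
A ⊆ B? No
A ⊄ B, so A is not a proper subset.

No, A is not a proper subset of B


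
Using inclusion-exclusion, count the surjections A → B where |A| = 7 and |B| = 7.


n = |A| = 7, k = |B| = 7. Surjections via inclusion-exclusion:
S(n,k) = Σ(-1)^i × C(k,i) × (k-i)^n, i=0 to k
i=0: (-1)^0×C(7,0)×7^7 = 823543
i=1: (-1)^1×C(7,1)×6^7 = -1959552
i=2: (-1)^2×C(7,2)×5^7 = 1640625
i=3: (-1)^3×C(7,3)×4^7 = -573440
i=4: (-1)^4×C(7,4)×3^7 = 76545
i=5: (-1)^5×C(7,5)×2^7 = -2688
i=6: (-1)^6×C(7,6)×1^7 = 7
i=7: (-1)^7×C(7,7)×0^7 = 0
Total = 5040

Number of surjections = 5040


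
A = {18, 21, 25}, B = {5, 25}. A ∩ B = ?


A ∩ B = elements in both A and B
A = {18, 21, 25}
B = {5, 25}
A ∩ B = {25}

A ∩ B = {25}


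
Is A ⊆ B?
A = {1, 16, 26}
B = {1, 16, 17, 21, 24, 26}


A ⊆ B means every element of A is in B.
All elements of A are in B.
So A ⊆ B.

Yes, A ⊆ B


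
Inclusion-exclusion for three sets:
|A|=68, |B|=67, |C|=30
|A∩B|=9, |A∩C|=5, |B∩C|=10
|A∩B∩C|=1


|A∪B∪C| = |A|+|B|+|C| - |A∩B|-|A∩C|-|B∩C| + |A∩B∩C|
= 68+67+30 - 9-5-10 + 1
= 165 - 24 + 1
= 142

|A ∪ B ∪ C| = 142


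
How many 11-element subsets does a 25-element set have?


C(n,k) = n! / (k!(n-k)!)
C(25,11) = 25! / (11!14!)
= 4457400

C(25,11) = 4457400


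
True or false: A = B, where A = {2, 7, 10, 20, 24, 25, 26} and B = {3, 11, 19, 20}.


Two sets are equal iff they have exactly the same elements.
A = {2, 7, 10, 20, 24, 25, 26}
B = {3, 11, 19, 20}
Differences: {2, 3, 7, 10, 11, 19, 24, 25, 26}
A ≠ B

No, A ≠ B


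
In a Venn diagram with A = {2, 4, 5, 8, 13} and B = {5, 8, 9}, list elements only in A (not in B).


A = {2, 4, 5, 8, 13}
B = {5, 8, 9}
Region: only in A (not in B)
Elements: {2, 4, 13}

Elements only in A (not in B): {2, 4, 13}


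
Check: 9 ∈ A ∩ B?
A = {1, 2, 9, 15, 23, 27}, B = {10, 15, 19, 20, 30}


A = {1, 2, 9, 15, 23, 27}, B = {10, 15, 19, 20, 30}
A ∩ B = elements in both A and B
A ∩ B = {15}
Checking if 9 ∈ A ∩ B
9 is not in A ∩ B → False

9 ∉ A ∩ B


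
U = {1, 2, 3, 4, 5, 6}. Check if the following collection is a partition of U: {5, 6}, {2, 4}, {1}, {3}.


A partition requires: (1) non-empty parts, (2) pairwise disjoint, (3) union = U
Parts: {5, 6}, {2, 4}, {1}, {3}
Union of parts: {1, 2, 3, 4, 5, 6}
U = {1, 2, 3, 4, 5, 6}
All non-empty? True
Pairwise disjoint? True
Covers U? True

Yes, valid partition


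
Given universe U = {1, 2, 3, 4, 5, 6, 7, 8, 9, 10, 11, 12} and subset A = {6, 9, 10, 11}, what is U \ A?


Aᶜ = U \ A = elements in U but not in A
U = {1, 2, 3, 4, 5, 6, 7, 8, 9, 10, 11, 12}
A = {6, 9, 10, 11}
Aᶜ = {1, 2, 3, 4, 5, 7, 8, 12}

Aᶜ = {1, 2, 3, 4, 5, 7, 8, 12}


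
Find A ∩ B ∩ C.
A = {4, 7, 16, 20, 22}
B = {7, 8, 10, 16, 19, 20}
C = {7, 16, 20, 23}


A ∩ B = {7, 16, 20}
(A ∩ B) ∩ C = {7, 16, 20}

A ∩ B ∩ C = {7, 16, 20}


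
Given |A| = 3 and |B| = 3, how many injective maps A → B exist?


An injection sends each of |A| = 3 inputs to a distinct output in B.
# injections = |B|·(|B|-1)·…·(|B|-|A|+1) = 3! / (3 - 3)!
= 3 × 2 × 1
= 6

Number of injections = 6


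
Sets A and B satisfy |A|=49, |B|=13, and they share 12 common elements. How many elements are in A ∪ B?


|A ∪ B| = |A| + |B| - |A ∩ B|
= 49 + 13 - 12
= 50

|A ∪ B| = 50


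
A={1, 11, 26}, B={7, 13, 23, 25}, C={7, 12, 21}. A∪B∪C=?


A ∪ B = {1, 7, 11, 13, 23, 25, 26}
(A ∪ B) ∪ C = {1, 7, 11, 12, 13, 21, 23, 25, 26}

A ∪ B ∪ C = {1, 7, 11, 12, 13, 21, 23, 25, 26}


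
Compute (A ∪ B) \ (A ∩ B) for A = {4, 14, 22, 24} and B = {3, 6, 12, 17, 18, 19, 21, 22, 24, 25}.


A △ B = (A \ B) ∪ (B \ A) = elements in exactly one of A or B
A \ B = {4, 14}
B \ A = {3, 6, 12, 17, 18, 19, 21, 25}
A △ B = {3, 4, 6, 12, 14, 17, 18, 19, 21, 25}

A △ B = {3, 4, 6, 12, 14, 17, 18, 19, 21, 25}


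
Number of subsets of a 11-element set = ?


Number of subsets = 2^n
= 2^11
= 2048

|P(A)| = 2048


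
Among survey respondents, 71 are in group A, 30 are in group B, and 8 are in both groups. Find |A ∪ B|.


|A ∪ B| = |A| + |B| - |A ∩ B|
= 71 + 30 - 8
= 93

|A ∪ B| = 93


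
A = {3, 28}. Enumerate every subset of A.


|A| = 2, so |P(A)| = 2^2 = 4
Enumerate subsets by cardinality (0 to 2):
∅, {3}, {28}, {3, 28}

P(A) has 4 subsets: ∅, {3}, {28}, {3, 28}


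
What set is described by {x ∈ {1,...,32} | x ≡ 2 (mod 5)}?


Checking each candidate:
Condition: x in {1,...,32} with x ≡ 2 (mod 5)
Result = {2, 7, 12, 17, 22, 27, 32}

{2, 7, 12, 17, 22, 27, 32}


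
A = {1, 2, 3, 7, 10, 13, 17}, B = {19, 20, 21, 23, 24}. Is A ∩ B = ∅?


Disjoint means A ∩ B = ∅.
A ∩ B = ∅
A ∩ B = ∅, so A and B are disjoint.

Yes, A and B are disjoint


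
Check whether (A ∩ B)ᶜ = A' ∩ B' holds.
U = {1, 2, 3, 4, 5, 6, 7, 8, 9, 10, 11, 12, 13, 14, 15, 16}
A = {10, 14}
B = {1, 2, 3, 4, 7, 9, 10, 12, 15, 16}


LHS: A ∩ B = {10}
(A ∩ B)' = U \ (A ∩ B) = {1, 2, 3, 4, 5, 6, 7, 8, 9, 11, 12, 13, 14, 15, 16}
A' = {1, 2, 3, 4, 5, 6, 7, 8, 9, 11, 12, 13, 15, 16}, B' = {5, 6, 8, 11, 13, 14}
Claimed RHS: A' ∩ B' = {5, 6, 8, 11, 13}
Identity is INVALID: LHS = {1, 2, 3, 4, 5, 6, 7, 8, 9, 11, 12, 13, 14, 15, 16} but the RHS claimed here equals {5, 6, 8, 11, 13}. The correct form is (A ∩ B)' = A' ∪ B'.

Identity is invalid: (A ∩ B)' = {1, 2, 3, 4, 5, 6, 7, 8, 9, 11, 12, 13, 14, 15, 16} but A' ∩ B' = {5, 6, 8, 11, 13}. The correct De Morgan law is (A ∩ B)' = A' ∪ B'.


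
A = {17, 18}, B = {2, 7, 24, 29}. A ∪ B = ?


A ∪ B = all elements in A or B (or both)
A = {17, 18}
B = {2, 7, 24, 29}
A ∪ B = {2, 7, 17, 18, 24, 29}

A ∪ B = {2, 7, 17, 18, 24, 29}


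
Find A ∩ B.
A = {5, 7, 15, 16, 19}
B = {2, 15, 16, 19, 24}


A ∩ B = elements in both A and B
A = {5, 7, 15, 16, 19}
B = {2, 15, 16, 19, 24}
A ∩ B = {15, 16, 19}

A ∩ B = {15, 16, 19}


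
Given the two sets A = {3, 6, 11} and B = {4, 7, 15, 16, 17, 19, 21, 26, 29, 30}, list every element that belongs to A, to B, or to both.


A ∪ B = all elements in A or B (or both)
A = {3, 6, 11}
B = {4, 7, 15, 16, 17, 19, 21, 26, 29, 30}
A ∪ B = {3, 4, 6, 7, 11, 15, 16, 17, 19, 21, 26, 29, 30}

A ∪ B = {3, 4, 6, 7, 11, 15, 16, 17, 19, 21, 26, 29, 30}


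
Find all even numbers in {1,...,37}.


Checking each candidate:
Condition: even numbers in {1,...,37}
Result = {2, 4, 6, 8, 10, 12, 14, 16, 18, 20, 22, 24, 26, 28, 30, 32, 34, 36}

{2, 4, 6, 8, 10, 12, 14, 16, 18, 20, 22, 24, 26, 28, 30, 32, 34, 36}


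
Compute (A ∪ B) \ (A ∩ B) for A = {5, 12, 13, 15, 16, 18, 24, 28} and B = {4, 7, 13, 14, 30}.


A △ B = (A \ B) ∪ (B \ A) = elements in exactly one of A or B
A \ B = {5, 12, 15, 16, 18, 24, 28}
B \ A = {4, 7, 14, 30}
A △ B = {4, 5, 7, 12, 14, 15, 16, 18, 24, 28, 30}

A △ B = {4, 5, 7, 12, 14, 15, 16, 18, 24, 28, 30}


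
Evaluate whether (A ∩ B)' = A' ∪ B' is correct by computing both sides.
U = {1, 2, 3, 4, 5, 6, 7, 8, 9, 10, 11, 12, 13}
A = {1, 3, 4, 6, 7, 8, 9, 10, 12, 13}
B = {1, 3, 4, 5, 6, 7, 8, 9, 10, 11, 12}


LHS: A ∩ B = {1, 3, 4, 6, 7, 8, 9, 10, 12}
(A ∩ B)' = U \ (A ∩ B) = {2, 5, 11, 13}
A' = {2, 5, 11}, B' = {2, 13}
Claimed RHS: A' ∪ B' = {2, 5, 11, 13}
Identity is VALID: LHS = RHS = {2, 5, 11, 13} ✓

Identity is valid. (A ∩ B)' = A' ∪ B' = {2, 5, 11, 13}


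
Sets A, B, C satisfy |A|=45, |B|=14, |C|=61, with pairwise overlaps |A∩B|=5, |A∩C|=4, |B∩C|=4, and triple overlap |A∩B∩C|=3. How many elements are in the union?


|A∪B∪C| = |A|+|B|+|C| - |A∩B|-|A∩C|-|B∩C| + |A∩B∩C|
= 45+14+61 - 5-4-4 + 3
= 120 - 13 + 3
= 110

|A ∪ B ∪ C| = 110


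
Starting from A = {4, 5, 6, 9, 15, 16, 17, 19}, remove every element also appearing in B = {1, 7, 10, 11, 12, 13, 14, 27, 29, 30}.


A \ B = elements in A but not in B
A = {4, 5, 6, 9, 15, 16, 17, 19}
B = {1, 7, 10, 11, 12, 13, 14, 27, 29, 30}
Remove from A any elements in B
A \ B = {4, 5, 6, 9, 15, 16, 17, 19}

A \ B = {4, 5, 6, 9, 15, 16, 17, 19}


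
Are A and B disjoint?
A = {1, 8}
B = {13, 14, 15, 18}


Disjoint means A ∩ B = ∅.
A ∩ B = ∅
A ∩ B = ∅, so A and B are disjoint.

Yes, A and B are disjoint


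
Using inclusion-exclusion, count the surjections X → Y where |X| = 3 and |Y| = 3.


n = |X| = 3, k = |Y| = 3. Surjections via inclusion-exclusion:
S(n,k) = Σ(-1)^i × C(k,i) × (k-i)^n, i=0 to k
i=0: (-1)^0×C(3,0)×3^3 = 27
i=1: (-1)^1×C(3,1)×2^3 = -24
i=2: (-1)^2×C(3,2)×1^3 = 3
i=3: (-1)^3×C(3,3)×0^3 = 0
Total = 6

Number of surjections = 6


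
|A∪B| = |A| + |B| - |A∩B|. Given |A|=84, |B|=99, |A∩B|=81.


|A ∪ B| = |A| + |B| - |A ∩ B|
= 84 + 99 - 81
= 102

|A ∪ B| = 102


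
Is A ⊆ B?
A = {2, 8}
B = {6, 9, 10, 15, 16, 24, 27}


A ⊆ B means every element of A is in B.
Elements in A not in B: {2, 8}
So A ⊄ B.

No, A ⊄ B


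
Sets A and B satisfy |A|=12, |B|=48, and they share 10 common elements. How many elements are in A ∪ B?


|A ∪ B| = |A| + |B| - |A ∩ B|
= 12 + 48 - 10
= 50

|A ∪ B| = 50


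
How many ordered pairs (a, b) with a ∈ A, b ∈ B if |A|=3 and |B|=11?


|A × B| = |A| × |B|
= 3 × 11
= 33

|A × B| = 33


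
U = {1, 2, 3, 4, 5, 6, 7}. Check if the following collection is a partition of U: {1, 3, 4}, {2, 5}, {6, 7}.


A partition requires: (1) non-empty parts, (2) pairwise disjoint, (3) union = U
Parts: {1, 3, 4}, {2, 5}, {6, 7}
Union of parts: {1, 2, 3, 4, 5, 6, 7}
U = {1, 2, 3, 4, 5, 6, 7}
All non-empty? True
Pairwise disjoint? True
Covers U? True

Yes, valid partition


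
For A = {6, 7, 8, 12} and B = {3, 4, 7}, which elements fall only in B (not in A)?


A = {6, 7, 8, 12}
B = {3, 4, 7}
Region: only in B (not in A)
Elements: {3, 4}

Elements only in B (not in A): {3, 4}


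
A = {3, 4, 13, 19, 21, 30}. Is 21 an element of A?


A = {3, 4, 13, 19, 21, 30}
Checking if 21 is in A
21 is in A → True

21 ∈ A


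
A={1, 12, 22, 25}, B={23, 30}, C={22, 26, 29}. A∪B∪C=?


A ∪ B = {1, 12, 22, 23, 25, 30}
(A ∪ B) ∪ C = {1, 12, 22, 23, 25, 26, 29, 30}

A ∪ B ∪ C = {1, 12, 22, 23, 25, 26, 29, 30}


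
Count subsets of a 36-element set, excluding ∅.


Total subsets = 2^n = 2^36 = 68719476736
Non-empty subsets exclude the empty set: 2^n - 1
= 68719476736 - 1
= 68719476735

Number of non-empty subsets = 68719476735


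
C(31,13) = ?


C(n,k) = n! / (k!(n-k)!)
C(31,13) = 31! / (13!18!)
= 206253075

C(31,13) = 206253075


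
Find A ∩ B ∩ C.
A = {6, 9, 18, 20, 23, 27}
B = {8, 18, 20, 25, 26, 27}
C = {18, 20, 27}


A ∩ B = {18, 20, 27}
(A ∩ B) ∩ C = {18, 20, 27}

A ∩ B ∩ C = {18, 20, 27}


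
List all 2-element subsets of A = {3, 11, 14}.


|A| = 3, so A has C(3,2) = 3 subsets of size 2.
Enumerate by choosing 2 elements from A at a time:
{3, 11}, {3, 14}, {11, 14}

2-element subsets (3 total): {3, 11}, {3, 14}, {11, 14}


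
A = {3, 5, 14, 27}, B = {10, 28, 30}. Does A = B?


Two sets are equal iff they have exactly the same elements.
A = {3, 5, 14, 27}
B = {10, 28, 30}
Differences: {3, 5, 10, 14, 27, 28, 30}
A ≠ B

No, A ≠ B


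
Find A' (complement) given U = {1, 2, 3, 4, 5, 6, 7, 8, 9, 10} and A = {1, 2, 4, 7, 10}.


Aᶜ = U \ A = elements in U but not in A
U = {1, 2, 3, 4, 5, 6, 7, 8, 9, 10}
A = {1, 2, 4, 7, 10}
Aᶜ = {3, 5, 6, 8, 9}

Aᶜ = {3, 5, 6, 8, 9}


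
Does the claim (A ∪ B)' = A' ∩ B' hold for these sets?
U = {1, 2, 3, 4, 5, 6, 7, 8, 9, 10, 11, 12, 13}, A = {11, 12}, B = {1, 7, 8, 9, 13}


LHS: A ∪ B = {1, 7, 8, 9, 11, 12, 13}
(A ∪ B)' = U \ (A ∪ B) = {2, 3, 4, 5, 6, 10}
A' = {1, 2, 3, 4, 5, 6, 7, 8, 9, 10, 13}, B' = {2, 3, 4, 5, 6, 10, 11, 12}
Claimed RHS: A' ∩ B' = {2, 3, 4, 5, 6, 10}
Identity is VALID: LHS = RHS = {2, 3, 4, 5, 6, 10} ✓

Identity is valid. (A ∪ B)' = A' ∩ B' = {2, 3, 4, 5, 6, 10}


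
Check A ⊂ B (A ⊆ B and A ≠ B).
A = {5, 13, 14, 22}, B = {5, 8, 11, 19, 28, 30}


A ⊂ B requires: A ⊆ B AND A ≠ B.
A ⊆ B? No
A ⊄ B, so A is not a proper subset.

No, A is not a proper subset of B


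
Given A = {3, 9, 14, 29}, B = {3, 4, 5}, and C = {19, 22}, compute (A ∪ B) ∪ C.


A ∪ B = {3, 4, 5, 9, 14, 29}
(A ∪ B) ∪ C = {3, 4, 5, 9, 14, 19, 22, 29}

A ∪ B ∪ C = {3, 4, 5, 9, 14, 19, 22, 29}


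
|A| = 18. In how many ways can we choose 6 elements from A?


C(n,k) = n! / (k!(n-k)!)
C(18,6) = 18! / (6!12!)
= 18564

C(18,6) = 18564


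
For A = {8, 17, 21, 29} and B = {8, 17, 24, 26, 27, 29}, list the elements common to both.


A ∩ B = elements in both A and B
A = {8, 17, 21, 29}
B = {8, 17, 24, 26, 27, 29}
A ∩ B = {8, 17, 29}

A ∩ B = {8, 17, 29}


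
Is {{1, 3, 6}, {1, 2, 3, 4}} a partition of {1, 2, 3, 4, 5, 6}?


A partition requires: (1) non-empty parts, (2) pairwise disjoint, (3) union = U
Parts: {1, 3, 6}, {1, 2, 3, 4}
Union of parts: {1, 2, 3, 4, 6}
U = {1, 2, 3, 4, 5, 6}
All non-empty? True
Pairwise disjoint? False
Covers U? False

No, not a valid partition


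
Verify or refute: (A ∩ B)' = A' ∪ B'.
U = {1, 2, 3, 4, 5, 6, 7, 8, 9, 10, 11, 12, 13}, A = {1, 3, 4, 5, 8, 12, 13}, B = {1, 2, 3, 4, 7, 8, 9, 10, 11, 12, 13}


LHS: A ∩ B = {1, 3, 4, 8, 12, 13}
(A ∩ B)' = U \ (A ∩ B) = {2, 5, 6, 7, 9, 10, 11}
A' = {2, 6, 7, 9, 10, 11}, B' = {5, 6}
Claimed RHS: A' ∪ B' = {2, 5, 6, 7, 9, 10, 11}
Identity is VALID: LHS = RHS = {2, 5, 6, 7, 9, 10, 11} ✓

Identity is valid. (A ∩ B)' = A' ∪ B' = {2, 5, 6, 7, 9, 10, 11}


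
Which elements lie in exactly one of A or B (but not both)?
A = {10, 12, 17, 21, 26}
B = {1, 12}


A △ B = (A \ B) ∪ (B \ A) = elements in exactly one of A or B
A \ B = {10, 17, 21, 26}
B \ A = {1}
A △ B = {1, 10, 17, 21, 26}

A △ B = {1, 10, 17, 21, 26}


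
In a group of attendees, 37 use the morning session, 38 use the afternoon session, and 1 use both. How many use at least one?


|A ∪ B| = |A| + |B| - |A ∩ B|
= 37 + 38 - 1
= 74

|A ∪ B| = 74


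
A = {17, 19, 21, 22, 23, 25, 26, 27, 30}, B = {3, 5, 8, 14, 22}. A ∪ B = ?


A ∪ B = all elements in A or B (or both)
A = {17, 19, 21, 22, 23, 25, 26, 27, 30}
B = {3, 5, 8, 14, 22}
A ∪ B = {3, 5, 8, 14, 17, 19, 21, 22, 23, 25, 26, 27, 30}

A ∪ B = {3, 5, 8, 14, 17, 19, 21, 22, 23, 25, 26, 27, 30}


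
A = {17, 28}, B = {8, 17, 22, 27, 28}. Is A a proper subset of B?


A ⊂ B requires: A ⊆ B AND A ≠ B.
A ⊆ B? Yes
A = B? No
A ⊂ B: Yes (A is a proper subset of B)

Yes, A ⊂ B


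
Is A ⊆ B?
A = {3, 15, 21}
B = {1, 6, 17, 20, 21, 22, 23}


A ⊆ B means every element of A is in B.
Elements in A not in B: {3, 15}
So A ⊄ B.

No, A ⊄ B


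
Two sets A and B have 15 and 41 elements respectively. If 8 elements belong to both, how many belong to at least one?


|A ∪ B| = |A| + |B| - |A ∩ B|
= 15 + 41 - 8
= 48

|A ∪ B| = 48


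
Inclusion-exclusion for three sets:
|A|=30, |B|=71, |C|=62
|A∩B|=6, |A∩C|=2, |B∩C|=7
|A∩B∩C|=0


|A∪B∪C| = |A|+|B|+|C| - |A∩B|-|A∩C|-|B∩C| + |A∩B∩C|
= 30+71+62 - 6-2-7 + 0
= 163 - 15 + 0
= 148

|A ∪ B ∪ C| = 148


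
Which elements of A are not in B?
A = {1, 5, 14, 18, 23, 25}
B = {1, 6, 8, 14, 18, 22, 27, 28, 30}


A \ B = elements in A but not in B
A = {1, 5, 14, 18, 23, 25}
B = {1, 6, 8, 14, 18, 22, 27, 28, 30}
Remove from A any elements in B
A \ B = {5, 23, 25}

A \ B = {5, 23, 25}


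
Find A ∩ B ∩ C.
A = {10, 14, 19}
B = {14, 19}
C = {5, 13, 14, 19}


A ∩ B = {14, 19}
(A ∩ B) ∩ C = {14, 19}

A ∩ B ∩ C = {14, 19}


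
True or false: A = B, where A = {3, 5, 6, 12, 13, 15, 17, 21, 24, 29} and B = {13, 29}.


Two sets are equal iff they have exactly the same elements.
A = {3, 5, 6, 12, 13, 15, 17, 21, 24, 29}
B = {13, 29}
Differences: {3, 5, 6, 12, 15, 17, 21, 24}
A ≠ B

No, A ≠ B


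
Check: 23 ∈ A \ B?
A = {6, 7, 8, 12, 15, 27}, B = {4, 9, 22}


A = {6, 7, 8, 12, 15, 27}, B = {4, 9, 22}
A \ B = elements in A but not in B
A \ B = {6, 7, 8, 12, 15, 27}
Checking if 23 ∈ A \ B
23 is not in A \ B → False

23 ∉ A \ B


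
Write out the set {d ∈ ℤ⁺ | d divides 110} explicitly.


Checking each candidate:
Condition: positive divisors of 110
Result = {1, 2, 5, 10, 11, 22, 55, 110}

{1, 2, 5, 10, 11, 22, 55, 110}


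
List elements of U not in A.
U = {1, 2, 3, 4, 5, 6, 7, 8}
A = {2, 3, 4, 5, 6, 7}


Aᶜ = U \ A = elements in U but not in A
U = {1, 2, 3, 4, 5, 6, 7, 8}
A = {2, 3, 4, 5, 6, 7}
Aᶜ = {1, 8}

Aᶜ = {1, 8}


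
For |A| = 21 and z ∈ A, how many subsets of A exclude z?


Subsets of A avoiding z are subsets of A \ {z}, which has 20 elements.
Count = 2^(n-1) = 2^20
= 1048576

Number of subsets avoiding z = 1048576


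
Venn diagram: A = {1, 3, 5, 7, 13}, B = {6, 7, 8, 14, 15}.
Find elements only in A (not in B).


A = {1, 3, 5, 7, 13}
B = {6, 7, 8, 14, 15}
Region: only in A (not in B)
Elements: {1, 3, 5, 13}

Elements only in A (not in B): {1, 3, 5, 13}


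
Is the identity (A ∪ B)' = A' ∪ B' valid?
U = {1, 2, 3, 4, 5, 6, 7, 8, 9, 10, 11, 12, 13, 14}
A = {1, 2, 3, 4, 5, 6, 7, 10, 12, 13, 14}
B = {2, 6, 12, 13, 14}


LHS: A ∪ B = {1, 2, 3, 4, 5, 6, 7, 10, 12, 13, 14}
(A ∪ B)' = U \ (A ∪ B) = {8, 9, 11}
A' = {8, 9, 11}, B' = {1, 3, 4, 5, 7, 8, 9, 10, 11}
Claimed RHS: A' ∪ B' = {1, 3, 4, 5, 7, 8, 9, 10, 11}
Identity is INVALID: LHS = {8, 9, 11} but the RHS claimed here equals {1, 3, 4, 5, 7, 8, 9, 10, 11}. The correct form is (A ∪ B)' = A' ∩ B'.

Identity is invalid: (A ∪ B)' = {8, 9, 11} but A' ∪ B' = {1, 3, 4, 5, 7, 8, 9, 10, 11}. The correct De Morgan law is (A ∪ B)' = A' ∩ B'.


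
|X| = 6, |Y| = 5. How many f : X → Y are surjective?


n = |X| = 6, k = |Y| = 5. Surjections via inclusion-exclusion:
S(n,k) = Σ(-1)^i × C(k,i) × (k-i)^n, i=0 to k
i=0: (-1)^0×C(5,0)×5^6 = 15625
i=1: (-1)^1×C(5,1)×4^6 = -20480
i=2: (-1)^2×C(5,2)×3^6 = 7290
i=3: (-1)^3×C(5,3)×2^6 = -640
i=4: (-1)^4×C(5,4)×1^6 = 5
i=5: (-1)^5×C(5,5)×0^6 = 0
Total = 1800

Number of surjections = 1800


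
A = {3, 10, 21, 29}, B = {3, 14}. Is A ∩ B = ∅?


Disjoint means A ∩ B = ∅.
A ∩ B = {3}
A ∩ B ≠ ∅, so A and B are NOT disjoint.

No, A and B are not disjoint (A ∩ B = {3})


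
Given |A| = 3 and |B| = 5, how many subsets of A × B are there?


A relation from A to B is any subset of A × B.
|A × B| = 3 × 5 = 15
# relations = 2^|A × B| = 2^15 = 32768

Number of relations = 32768


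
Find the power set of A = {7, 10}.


|A| = 2, so |P(A)| = 2^2 = 4
Enumerate subsets by cardinality (0 to 2):
∅, {7}, {10}, {7, 10}

P(A) has 4 subsets: ∅, {7}, {10}, {7, 10}


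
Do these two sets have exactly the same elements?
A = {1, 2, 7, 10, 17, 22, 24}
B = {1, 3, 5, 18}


Two sets are equal iff they have exactly the same elements.
A = {1, 2, 7, 10, 17, 22, 24}
B = {1, 3, 5, 18}
Differences: {2, 3, 5, 7, 10, 17, 18, 22, 24}
A ≠ B

No, A ≠ B


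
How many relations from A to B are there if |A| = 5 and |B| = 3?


A relation from A to B is any subset of A × B.
|A × B| = 5 × 3 = 15
# relations = 2^|A × B| = 2^15 = 32768

Number of relations = 32768


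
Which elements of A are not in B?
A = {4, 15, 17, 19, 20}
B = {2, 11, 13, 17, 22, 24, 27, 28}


A \ B = elements in A but not in B
A = {4, 15, 17, 19, 20}
B = {2, 11, 13, 17, 22, 24, 27, 28}
Remove from A any elements in B
A \ B = {4, 15, 19, 20}

A \ B = {4, 15, 19, 20}


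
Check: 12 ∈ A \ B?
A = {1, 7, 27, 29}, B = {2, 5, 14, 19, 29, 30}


A = {1, 7, 27, 29}, B = {2, 5, 14, 19, 29, 30}
A \ B = elements in A but not in B
A \ B = {1, 7, 27}
Checking if 12 ∈ A \ B
12 is not in A \ B → False

12 ∉ A \ B


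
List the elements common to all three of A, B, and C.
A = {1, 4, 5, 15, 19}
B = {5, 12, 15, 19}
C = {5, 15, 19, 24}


A ∩ B = {5, 15, 19}
(A ∩ B) ∩ C = {5, 15, 19}

A ∩ B ∩ C = {5, 15, 19}


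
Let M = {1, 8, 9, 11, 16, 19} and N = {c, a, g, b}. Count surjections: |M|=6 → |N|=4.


n = |M| = 6, k = |N| = 4. Surjections via inclusion-exclusion:
S(n,k) = Σ(-1)^i × C(k,i) × (k-i)^n, i=0 to k
i=0: (-1)^0×C(4,0)×4^6 = 4096
i=1: (-1)^1×C(4,1)×3^6 = -2916
i=2: (-1)^2×C(4,2)×2^6 = 384
i=3: (-1)^3×C(4,3)×1^6 = -4
i=4: (-1)^4×C(4,4)×0^6 = 0
Total = 1560

Number of surjections = 1560


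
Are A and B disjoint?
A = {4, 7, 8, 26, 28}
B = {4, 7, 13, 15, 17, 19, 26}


Disjoint means A ∩ B = ∅.
A ∩ B = {4, 7, 26}
A ∩ B ≠ ∅, so A and B are NOT disjoint.

No, A and B are not disjoint (A ∩ B = {4, 7, 26})


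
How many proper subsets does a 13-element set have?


Total subsets = 2^n = 2^13 = 8192
Proper subsets exclude the set itself: 2^n - 1
= 8192 - 1
= 8191

Number of proper subsets = 8191


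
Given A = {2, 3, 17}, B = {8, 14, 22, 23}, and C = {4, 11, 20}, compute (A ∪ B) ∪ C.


A ∪ B = {2, 3, 8, 14, 17, 22, 23}
(A ∪ B) ∪ C = {2, 3, 4, 8, 11, 14, 17, 20, 22, 23}

A ∪ B ∪ C = {2, 3, 4, 8, 11, 14, 17, 20, 22, 23}


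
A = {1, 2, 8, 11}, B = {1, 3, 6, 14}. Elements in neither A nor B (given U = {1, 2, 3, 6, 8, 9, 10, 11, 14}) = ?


A = {1, 2, 8, 11}
B = {1, 3, 6, 14}
Region: in neither A nor B (given U = {1, 2, 3, 6, 8, 9, 10, 11, 14})
Elements: {9, 10}

Elements in neither A nor B (given U = {1, 2, 3, 6, 8, 9, 10, 11, 14}): {9, 10}


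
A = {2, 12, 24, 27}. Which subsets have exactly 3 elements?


|A| = 4, so A has C(4,3) = 4 subsets of size 3.
Enumerate by choosing 3 elements from A at a time:
{2, 12, 24}, {2, 12, 27}, {2, 24, 27}, {12, 24, 27}

3-element subsets (4 total): {2, 12, 24}, {2, 12, 27}, {2, 24, 27}, {12, 24, 27}


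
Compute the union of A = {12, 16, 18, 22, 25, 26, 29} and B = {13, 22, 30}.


A ∪ B = all elements in A or B (or both)
A = {12, 16, 18, 22, 25, 26, 29}
B = {13, 22, 30}
A ∪ B = {12, 13, 16, 18, 22, 25, 26, 29, 30}

A ∪ B = {12, 13, 16, 18, 22, 25, 26, 29, 30}


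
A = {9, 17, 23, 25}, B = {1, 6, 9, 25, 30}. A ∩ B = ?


A ∩ B = elements in both A and B
A = {9, 17, 23, 25}
B = {1, 6, 9, 25, 30}
A ∩ B = {9, 25}

A ∩ B = {9, 25}


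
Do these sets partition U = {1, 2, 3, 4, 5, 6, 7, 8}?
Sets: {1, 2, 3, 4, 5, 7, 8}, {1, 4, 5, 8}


A partition requires: (1) non-empty parts, (2) pairwise disjoint, (3) union = U
Parts: {1, 2, 3, 4, 5, 7, 8}, {1, 4, 5, 8}
Union of parts: {1, 2, 3, 4, 5, 7, 8}
U = {1, 2, 3, 4, 5, 6, 7, 8}
All non-empty? True
Pairwise disjoint? False
Covers U? False

No, not a valid partition


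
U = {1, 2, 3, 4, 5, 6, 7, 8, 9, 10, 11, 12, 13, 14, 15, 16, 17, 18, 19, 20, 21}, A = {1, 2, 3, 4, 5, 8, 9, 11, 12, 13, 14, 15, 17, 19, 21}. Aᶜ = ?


Aᶜ = U \ A = elements in U but not in A
U = {1, 2, 3, 4, 5, 6, 7, 8, 9, 10, 11, 12, 13, 14, 15, 16, 17, 18, 19, 20, 21}
A = {1, 2, 3, 4, 5, 8, 9, 11, 12, 13, 14, 15, 17, 19, 21}
Aᶜ = {6, 7, 10, 16, 18, 20}

Aᶜ = {6, 7, 10, 16, 18, 20}


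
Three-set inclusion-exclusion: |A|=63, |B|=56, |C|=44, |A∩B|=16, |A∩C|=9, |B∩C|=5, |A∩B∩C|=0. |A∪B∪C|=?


|A∪B∪C| = |A|+|B|+|C| - |A∩B|-|A∩C|-|B∩C| + |A∩B∩C|
= 63+56+44 - 16-9-5 + 0
= 163 - 30 + 0
= 133

|A ∪ B ∪ C| = 133


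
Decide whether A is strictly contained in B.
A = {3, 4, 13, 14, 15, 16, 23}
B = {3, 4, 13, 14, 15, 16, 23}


A ⊂ B requires: A ⊆ B AND A ≠ B.
A ⊆ B? Yes
A = B? Yes
A = B, so A is not a PROPER subset.

No, A is not a proper subset of B


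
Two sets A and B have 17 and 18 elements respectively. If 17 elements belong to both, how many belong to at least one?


|A ∪ B| = |A| + |B| - |A ∩ B|
= 17 + 18 - 17
= 18

|A ∪ B| = 18


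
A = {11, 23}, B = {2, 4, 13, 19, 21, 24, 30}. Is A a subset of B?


A ⊆ B means every element of A is in B.
Elements in A not in B: {11, 23}
So A ⊄ B.

No, A ⊄ B


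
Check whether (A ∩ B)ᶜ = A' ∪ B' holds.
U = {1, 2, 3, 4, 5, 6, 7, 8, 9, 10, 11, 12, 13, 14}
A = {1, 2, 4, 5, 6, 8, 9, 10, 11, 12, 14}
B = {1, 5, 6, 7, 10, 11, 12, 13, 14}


LHS: A ∩ B = {1, 5, 6, 10, 11, 12, 14}
(A ∩ B)' = U \ (A ∩ B) = {2, 3, 4, 7, 8, 9, 13}
A' = {3, 7, 13}, B' = {2, 3, 4, 8, 9}
Claimed RHS: A' ∪ B' = {2, 3, 4, 7, 8, 9, 13}
Identity is VALID: LHS = RHS = {2, 3, 4, 7, 8, 9, 13} ✓

Identity is valid. (A ∩ B)' = A' ∪ B' = {2, 3, 4, 7, 8, 9, 13}


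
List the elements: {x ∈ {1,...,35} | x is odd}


Checking each candidate:
Condition: odd numbers in {1,...,35}
Result = {1, 3, 5, 7, 9, 11, 13, 15, 17, 19, 21, 23, 25, 27, 29, 31, 33, 35}

{1, 3, 5, 7, 9, 11, 13, 15, 17, 19, 21, 23, 25, 27, 29, 31, 33, 35}


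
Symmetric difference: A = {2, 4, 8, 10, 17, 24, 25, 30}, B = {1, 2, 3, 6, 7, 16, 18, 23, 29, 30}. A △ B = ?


A △ B = (A \ B) ∪ (B \ A) = elements in exactly one of A or B
A \ B = {4, 8, 10, 17, 24, 25}
B \ A = {1, 3, 6, 7, 16, 18, 23, 29}
A △ B = {1, 3, 4, 6, 7, 8, 10, 16, 17, 18, 23, 24, 25, 29}

A △ B = {1, 3, 4, 6, 7, 8, 10, 16, 17, 18, 23, 24, 25, 29}


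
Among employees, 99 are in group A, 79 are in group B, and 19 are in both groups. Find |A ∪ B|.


|A ∪ B| = |A| + |B| - |A ∩ B|
= 99 + 79 - 19
= 159

|A ∪ B| = 159


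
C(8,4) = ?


C(n,k) = n! / (k!(n-k)!)
C(8,4) = 8! / (4!4!)
= 70

C(8,4) = 70


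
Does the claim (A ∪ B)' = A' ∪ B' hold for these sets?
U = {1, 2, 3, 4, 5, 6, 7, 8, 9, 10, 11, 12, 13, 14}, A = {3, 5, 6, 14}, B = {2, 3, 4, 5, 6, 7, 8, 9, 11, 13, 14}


LHS: A ∪ B = {2, 3, 4, 5, 6, 7, 8, 9, 11, 13, 14}
(A ∪ B)' = U \ (A ∪ B) = {1, 10, 12}
A' = {1, 2, 4, 7, 8, 9, 10, 11, 12, 13}, B' = {1, 10, 12}
Claimed RHS: A' ∪ B' = {1, 2, 4, 7, 8, 9, 10, 11, 12, 13}
Identity is INVALID: LHS = {1, 10, 12} but the RHS claimed here equals {1, 2, 4, 7, 8, 9, 10, 11, 12, 13}. The correct form is (A ∪ B)' = A' ∩ B'.

Identity is invalid: (A ∪ B)' = {1, 10, 12} but A' ∪ B' = {1, 2, 4, 7, 8, 9, 10, 11, 12, 13}. The correct De Morgan law is (A ∪ B)' = A' ∩ B'.


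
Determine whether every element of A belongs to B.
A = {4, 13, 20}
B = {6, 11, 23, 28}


A ⊆ B means every element of A is in B.
Elements in A not in B: {4, 13, 20}
So A ⊄ B.

No, A ⊄ B


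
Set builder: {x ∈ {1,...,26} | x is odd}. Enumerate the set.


Checking each candidate:
Condition: odd numbers in {1,...,26}
Result = {1, 3, 5, 7, 9, 11, 13, 15, 17, 19, 21, 23, 25}

{1, 3, 5, 7, 9, 11, 13, 15, 17, 19, 21, 23, 25}


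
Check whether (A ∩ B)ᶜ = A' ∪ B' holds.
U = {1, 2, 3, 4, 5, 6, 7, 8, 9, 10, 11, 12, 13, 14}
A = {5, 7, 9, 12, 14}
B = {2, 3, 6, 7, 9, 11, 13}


LHS: A ∩ B = {7, 9}
(A ∩ B)' = U \ (A ∩ B) = {1, 2, 3, 4, 5, 6, 8, 10, 11, 12, 13, 14}
A' = {1, 2, 3, 4, 6, 8, 10, 11, 13}, B' = {1, 4, 5, 8, 10, 12, 14}
Claimed RHS: A' ∪ B' = {1, 2, 3, 4, 5, 6, 8, 10, 11, 12, 13, 14}
Identity is VALID: LHS = RHS = {1, 2, 3, 4, 5, 6, 8, 10, 11, 12, 13, 14} ✓

Identity is valid. (A ∩ B)' = A' ∪ B' = {1, 2, 3, 4, 5, 6, 8, 10, 11, 12, 13, 14}


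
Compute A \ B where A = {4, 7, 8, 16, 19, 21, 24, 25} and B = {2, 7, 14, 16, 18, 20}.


A \ B = elements in A but not in B
A = {4, 7, 8, 16, 19, 21, 24, 25}
B = {2, 7, 14, 16, 18, 20}
Remove from A any elements in B
A \ B = {4, 8, 19, 21, 24, 25}

A \ B = {4, 8, 19, 21, 24, 25}


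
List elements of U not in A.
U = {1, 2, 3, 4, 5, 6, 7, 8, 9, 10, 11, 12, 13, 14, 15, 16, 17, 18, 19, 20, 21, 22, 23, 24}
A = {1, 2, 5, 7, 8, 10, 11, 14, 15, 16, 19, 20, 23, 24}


Aᶜ = U \ A = elements in U but not in A
U = {1, 2, 3, 4, 5, 6, 7, 8, 9, 10, 11, 12, 13, 14, 15, 16, 17, 18, 19, 20, 21, 22, 23, 24}
A = {1, 2, 5, 7, 8, 10, 11, 14, 15, 16, 19, 20, 23, 24}
Aᶜ = {3, 4, 6, 9, 12, 13, 17, 18, 21, 22}

Aᶜ = {3, 4, 6, 9, 12, 13, 17, 18, 21, 22}


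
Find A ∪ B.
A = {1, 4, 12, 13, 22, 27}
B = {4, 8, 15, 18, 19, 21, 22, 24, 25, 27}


A ∪ B = all elements in A or B (or both)
A = {1, 4, 12, 13, 22, 27}
B = {4, 8, 15, 18, 19, 21, 22, 24, 25, 27}
A ∪ B = {1, 4, 8, 12, 13, 15, 18, 19, 21, 22, 24, 25, 27}

A ∪ B = {1, 4, 8, 12, 13, 15, 18, 19, 21, 22, 24, 25, 27}


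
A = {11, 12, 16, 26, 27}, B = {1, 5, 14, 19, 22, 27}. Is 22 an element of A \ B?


A = {11, 12, 16, 26, 27}, B = {1, 5, 14, 19, 22, 27}
A \ B = elements in A but not in B
A \ B = {11, 12, 16, 26}
Checking if 22 ∈ A \ B
22 is not in A \ B → False

22 ∉ A \ B


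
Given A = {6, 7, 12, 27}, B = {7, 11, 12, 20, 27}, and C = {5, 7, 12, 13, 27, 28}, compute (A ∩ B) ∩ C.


A ∩ B = {7, 12, 27}
(A ∩ B) ∩ C = {7, 12, 27}

A ∩ B ∩ C = {7, 12, 27}


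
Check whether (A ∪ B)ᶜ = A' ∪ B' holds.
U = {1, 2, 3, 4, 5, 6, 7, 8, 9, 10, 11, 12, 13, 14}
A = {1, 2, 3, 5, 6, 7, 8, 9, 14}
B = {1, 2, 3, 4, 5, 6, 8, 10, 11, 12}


LHS: A ∪ B = {1, 2, 3, 4, 5, 6, 7, 8, 9, 10, 11, 12, 14}
(A ∪ B)' = U \ (A ∪ B) = {13}
A' = {4, 10, 11, 12, 13}, B' = {7, 9, 13, 14}
Claimed RHS: A' ∪ B' = {4, 7, 9, 10, 11, 12, 13, 14}
Identity is INVALID: LHS = {13} but the RHS claimed here equals {4, 7, 9, 10, 11, 12, 13, 14}. The correct form is (A ∪ B)' = A' ∩ B'.

Identity is invalid: (A ∪ B)' = {13} but A' ∪ B' = {4, 7, 9, 10, 11, 12, 13, 14}. The correct De Morgan law is (A ∪ B)' = A' ∩ B'.


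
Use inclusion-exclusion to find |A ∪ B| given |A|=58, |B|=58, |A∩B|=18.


|A ∪ B| = |A| + |B| - |A ∩ B|
= 58 + 58 - 18
= 98

|A ∪ B| = 98


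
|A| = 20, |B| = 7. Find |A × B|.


|A × B| = |A| × |B|
= 20 × 7
= 140

|A × B| = 140


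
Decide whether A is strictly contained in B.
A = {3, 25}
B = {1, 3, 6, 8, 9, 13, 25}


A ⊂ B requires: A ⊆ B AND A ≠ B.
A ⊆ B? Yes
A = B? No
A ⊂ B: Yes (A is a proper subset of B)

Yes, A ⊂ B


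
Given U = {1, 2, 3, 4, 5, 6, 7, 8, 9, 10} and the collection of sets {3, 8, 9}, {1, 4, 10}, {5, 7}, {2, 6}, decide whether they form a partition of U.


A partition requires: (1) non-empty parts, (2) pairwise disjoint, (3) union = U
Parts: {3, 8, 9}, {1, 4, 10}, {5, 7}, {2, 6}
Union of parts: {1, 2, 3, 4, 5, 6, 7, 8, 9, 10}
U = {1, 2, 3, 4, 5, 6, 7, 8, 9, 10}
All non-empty? True
Pairwise disjoint? True
Covers U? True

Yes, valid partition


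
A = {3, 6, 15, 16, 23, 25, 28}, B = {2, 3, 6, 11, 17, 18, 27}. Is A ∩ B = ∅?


Disjoint means A ∩ B = ∅.
A ∩ B = {3, 6}
A ∩ B ≠ ∅, so A and B are NOT disjoint.

No, A and B are not disjoint (A ∩ B = {3, 6})
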